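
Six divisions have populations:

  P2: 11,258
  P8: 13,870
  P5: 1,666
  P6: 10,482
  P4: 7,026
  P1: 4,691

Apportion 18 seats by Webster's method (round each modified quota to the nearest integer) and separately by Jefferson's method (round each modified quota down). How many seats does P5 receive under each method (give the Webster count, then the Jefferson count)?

Webster: P2 4, P8 5, P5 1, P6 4, P4 2, P1 2.
Jefferson: P2 4, P8 5, P5 0, P6 4, P4 3, P1 2.
P5 gets 1 under Webster and 0 under Jefferson.

1 and 0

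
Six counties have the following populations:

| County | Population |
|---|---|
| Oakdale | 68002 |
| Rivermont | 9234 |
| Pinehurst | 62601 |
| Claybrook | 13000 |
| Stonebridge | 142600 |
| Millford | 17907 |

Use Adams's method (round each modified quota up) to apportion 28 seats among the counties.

Standard divisor 313344/28 ≈ 11190.857; standard quotas: Oakdale 6.077, Rivermont 0.825, Pinehurst 5.594, Claybrook 1.162, Stonebridge 12.743, Millford 1.600.
Rounding up gives 7, 1, 6, 2, 13, 2 = 31 seats, so the divisor must be adjusted.
With modified divisor 12700: modified quotas Oakdale 5.354, Rivermont 0.727, Pinehurst 4.929, Claybrook 1.024, Stonebridge 11.228, Millford 1.410.
Rounding up: Oakdale 6, Rivermont 1, Pinehurst 5, Claybrook 2, Stonebridge 12, Millford 2 (total 28).

Oakdale=6, Rivermont=1, Pinehurst=5, Claybrook=2, Stonebridge=12, Millford=2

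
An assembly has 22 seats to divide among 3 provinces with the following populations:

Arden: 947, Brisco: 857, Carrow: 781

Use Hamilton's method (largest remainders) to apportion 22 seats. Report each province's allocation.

Standard divisor: 2585 ÷ 22 ≈ 117.5.
Standard quotas: Arden 8.060, Brisco 7.294, Carrow 6.647.
Lower quotas: Arden 8, Brisco 7, Carrow 6 (sum 21, leaving 1 seat).
Remainders in descending order: Carrow 0.647, Brisco 0.294, Arden 0.060.
Largest remainder: Carrow receives the extra seat.

Arden=8; Brisco=7; Carrow=7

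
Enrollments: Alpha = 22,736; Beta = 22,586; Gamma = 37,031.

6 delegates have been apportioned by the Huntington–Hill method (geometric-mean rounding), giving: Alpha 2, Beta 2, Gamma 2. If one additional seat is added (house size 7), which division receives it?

Gamma

Priority for the next seat is population ÷ (√(s·(s+1))).
Priorities: Alpha 9281.933, Beta 9220.696, Gamma 15117.842.
Highest priority: Gamma.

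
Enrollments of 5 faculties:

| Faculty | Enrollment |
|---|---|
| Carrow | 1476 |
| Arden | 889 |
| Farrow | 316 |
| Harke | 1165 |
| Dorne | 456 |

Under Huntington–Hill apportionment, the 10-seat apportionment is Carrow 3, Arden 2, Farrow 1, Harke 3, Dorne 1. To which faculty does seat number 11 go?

Carrow

Priority for the next seat is population ÷ (√(s·(s+1))).
Priorities: Carrow 426.084, Arden 362.933, Farrow 223.446, Harke 336.307, Dorne 322.441.
Highest priority: Carrow.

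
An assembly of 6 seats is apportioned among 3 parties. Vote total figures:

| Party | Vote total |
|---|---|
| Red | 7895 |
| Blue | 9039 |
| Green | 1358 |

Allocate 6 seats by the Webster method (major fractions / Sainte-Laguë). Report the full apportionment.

Red=3; Blue=3; Green=0

Standard divisor 18292/6 ≈ 3048.667; standard quotas: Red 2.590, Blue 2.965, Green 0.445.
Rounding to the nearest integer gives Red 3, Blue 3, Green 0 — total 6, matching the house size, so no adjustment is needed.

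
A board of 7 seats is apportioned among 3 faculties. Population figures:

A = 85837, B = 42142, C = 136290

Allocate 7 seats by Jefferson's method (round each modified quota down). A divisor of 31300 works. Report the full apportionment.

A 2, B 1, C 4

With modified divisor 31300: modified quotas A 2.742, B 1.346, C 4.354.
Rounding down: A 2, B 1, C 4 (total 7).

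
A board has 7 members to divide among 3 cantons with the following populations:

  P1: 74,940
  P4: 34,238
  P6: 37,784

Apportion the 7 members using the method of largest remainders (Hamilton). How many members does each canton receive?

Standard divisor: 146962 ÷ 7 ≈ 20994.571.
Standard quotas: P1 3.5695, P4 1.6308, P6 1.7997.
Lower quotas: P1 3, P4 1, P6 1 (sum 5, leaving 2 seats).
Remainders in descending order: P6 0.7997, P4 0.6308, P1 0.5695.
The surplus seats go to P6, P4.

P1: 3, P4: 2, P6: 2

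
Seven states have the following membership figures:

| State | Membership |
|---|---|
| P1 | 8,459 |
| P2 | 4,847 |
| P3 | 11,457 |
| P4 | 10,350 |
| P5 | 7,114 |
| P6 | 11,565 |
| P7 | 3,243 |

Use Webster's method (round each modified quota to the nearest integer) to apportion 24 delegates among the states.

Standard divisor 57035/24 ≈ 2376.458; standard quotas: P1 3.559, P2 2.040, P3 4.821, P4 4.355, P5 2.994, P6 4.866, P7 1.365.
Rounding to the nearest integer gives P1 4, P2 2, P3 5, P4 4, P5 3, P6 5, P7 1 — total 24, matching the house size, so no adjustment is needed.

P1: 4, P2: 2, P3: 5, P4: 4, P5: 3, P6: 5, P7: 1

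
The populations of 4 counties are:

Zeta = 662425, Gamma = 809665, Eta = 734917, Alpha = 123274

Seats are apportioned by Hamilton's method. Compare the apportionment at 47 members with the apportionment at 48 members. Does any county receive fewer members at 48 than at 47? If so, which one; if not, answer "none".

At 47 seats: Zeta 13, Gamma 16, Eta 15, Alpha 3.
At 48 seats: Zeta 14, Gamma 17, Eta 15, Alpha 2.
Alpha drops from 3 to 2.

Alpha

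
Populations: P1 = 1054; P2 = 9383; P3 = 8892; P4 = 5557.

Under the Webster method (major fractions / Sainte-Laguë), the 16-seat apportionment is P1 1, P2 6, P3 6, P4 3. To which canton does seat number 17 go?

Priority for the next seat is population ÷ (current seats + 0.5).
Priorities: P1 702.667, P2 1443.538, P3 1368.000, P4 1587.714.
Highest priority: P4.

P4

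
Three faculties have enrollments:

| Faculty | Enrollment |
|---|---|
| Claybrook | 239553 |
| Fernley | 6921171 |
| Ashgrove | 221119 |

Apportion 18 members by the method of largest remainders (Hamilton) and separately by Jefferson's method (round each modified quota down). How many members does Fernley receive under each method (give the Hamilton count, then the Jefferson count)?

Hamilton: Claybrook 1, Fernley 17, Ashgrove 0.
Jefferson: Claybrook 0, Fernley 18, Ashgrove 0.
Fernley gets 17 under Hamilton and 18 under Jefferson.

17 and 18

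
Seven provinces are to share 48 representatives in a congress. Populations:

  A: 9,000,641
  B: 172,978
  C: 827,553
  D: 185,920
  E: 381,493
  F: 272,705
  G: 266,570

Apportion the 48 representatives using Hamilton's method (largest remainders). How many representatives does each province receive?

A: 39, B: 1, C: 3, D: 1, E: 2, F: 1, G: 1

Total 11107860; standard divisor 11107860/48 ≈ 231413.75.
Standard quotas: A 38.8941, B 0.7475, C 3.5761, D 0.8034, E 1.6485, F 1.1784, G 1.1519.
Lower quotas: A 38, B 0, C 3, D 0, E 1, F 1, G 1 (sum 44, leaving 4 seats).
Remainders in descending order: A 0.8941, D 0.8034, B 0.7475, E 0.6485, C 0.5761, F 0.1784, G 0.1519.
Largest remainders: A, D, B, E receive the extra seats.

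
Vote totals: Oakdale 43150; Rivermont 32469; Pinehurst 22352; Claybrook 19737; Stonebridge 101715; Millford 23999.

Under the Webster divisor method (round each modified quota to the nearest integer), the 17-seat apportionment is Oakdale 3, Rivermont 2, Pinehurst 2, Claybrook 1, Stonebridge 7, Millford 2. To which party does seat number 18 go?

Stonebridge

Priority for the next seat is population ÷ (current seats + 0.5).
Priorities: Oakdale 12328.571, Rivermont 12987.600, Pinehurst 8940.800, Claybrook 13158.000, Stonebridge 13562.000, Millford 9599.600.
Highest priority: Stonebridge.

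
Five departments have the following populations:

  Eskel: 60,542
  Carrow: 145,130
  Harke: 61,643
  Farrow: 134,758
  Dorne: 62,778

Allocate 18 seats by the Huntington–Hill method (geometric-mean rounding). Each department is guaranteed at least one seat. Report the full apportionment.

With divisor 25397: modified quotas Eskel 2.384, Carrow 5.714, Harke 2.427, Farrow 5.306, Dorne 2.472.
Geometric-mean thresholds: Eskel √(2·3)=2.449, Carrow √(5·6)=5.477, Harke √(2·3)=2.449, Farrow √(5·6)=5.477, Dorne √(2·3)=2.449.
Each quota rounded against its threshold gives Eskel 2, Carrow 6, Harke 2, Farrow 5, Dorne 3 (total 18).

Eskel=2; Carrow=6; Harke=2; Farrow=5; Dorne=3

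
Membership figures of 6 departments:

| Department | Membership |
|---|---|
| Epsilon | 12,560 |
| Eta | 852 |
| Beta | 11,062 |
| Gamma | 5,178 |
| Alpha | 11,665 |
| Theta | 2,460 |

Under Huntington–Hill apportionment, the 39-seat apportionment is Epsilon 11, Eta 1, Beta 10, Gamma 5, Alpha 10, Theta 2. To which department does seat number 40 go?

Alpha

Priority for the next seat is population ÷ (√(s·(s+1))).
Priorities: Epsilon 1093.208, Eta 602.455, Beta 1054.720, Gamma 945.369, Alpha 1112.214, Theta 1004.291.
Highest priority: Alpha.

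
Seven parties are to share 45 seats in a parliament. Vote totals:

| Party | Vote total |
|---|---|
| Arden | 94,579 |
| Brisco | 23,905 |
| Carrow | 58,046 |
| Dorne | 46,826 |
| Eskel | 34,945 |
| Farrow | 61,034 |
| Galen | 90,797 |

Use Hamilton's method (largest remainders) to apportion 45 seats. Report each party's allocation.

The standard divisor is 410132/45 ≈ 9114.044.
Standard quotas: Arden 10.3773, Brisco 2.6229, Carrow 6.3689, Dorne 5.1378, Eskel 3.8342, Farrow 6.6967, Galen 9.9623.
Lower quotas: Arden 10, Brisco 2, Carrow 6, Dorne 5, Eskel 3, Farrow 6, Galen 9 (sum 41, leaving 4 seats).
Remainders in descending order: Galen 0.9623, Eskel 0.8342, Farrow 0.6967, Brisco 0.6229, Arden 0.3773, Carrow 0.3689, Dorne 0.1378.
The surplus seats go to Galen, Eskel, Farrow, Brisco.

Arden 10, Brisco 3, Carrow 6, Dorne 5, Eskel 4, Farrow 7, Galen 10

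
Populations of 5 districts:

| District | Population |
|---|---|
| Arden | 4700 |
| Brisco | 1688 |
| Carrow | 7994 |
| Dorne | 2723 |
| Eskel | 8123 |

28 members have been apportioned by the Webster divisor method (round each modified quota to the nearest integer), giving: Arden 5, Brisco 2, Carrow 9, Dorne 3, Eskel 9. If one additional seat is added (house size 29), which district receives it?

Eskel

Priority for the next seat is population ÷ (current seats + 0.5).
Priorities: Arden 854.545, Brisco 675.200, Carrow 841.474, Dorne 778.000, Eskel 855.053.
Highest priority: Eskel.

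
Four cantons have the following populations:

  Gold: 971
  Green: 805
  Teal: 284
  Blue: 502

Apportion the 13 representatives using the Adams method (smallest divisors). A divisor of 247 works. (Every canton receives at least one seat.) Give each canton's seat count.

Gold 4, Green 4, Teal 2, Blue 3

With modified divisor 247: modified quotas Gold 3.931, Green 3.259, Teal 1.150, Blue 2.032.
Rounding up: Gold 4, Green 4, Teal 2, Blue 3 (total 13).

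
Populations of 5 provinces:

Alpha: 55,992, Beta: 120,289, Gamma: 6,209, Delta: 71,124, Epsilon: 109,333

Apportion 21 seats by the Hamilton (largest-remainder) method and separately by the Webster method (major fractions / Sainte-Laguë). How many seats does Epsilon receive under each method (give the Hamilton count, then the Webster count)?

6 and 7

Hamilton: Alpha 3, Beta 7, Gamma 1, Delta 4, Epsilon 6.
Webster: Alpha 3, Beta 7, Gamma 0, Delta 4, Epsilon 7.
Epsilon gets 6 under Hamilton and 7 under Webster.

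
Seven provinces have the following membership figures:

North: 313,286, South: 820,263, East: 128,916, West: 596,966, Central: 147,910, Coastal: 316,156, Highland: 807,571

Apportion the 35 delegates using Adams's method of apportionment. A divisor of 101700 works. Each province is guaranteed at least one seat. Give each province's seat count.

North=4, South=9, East=2, West=6, Central=2, Coastal=4, Highland=8

With modified divisor 101700: modified quotas North 3.080, South 8.066, East 1.268, West 5.870, Central 1.454, Coastal 3.109, Highland 7.941.
Rounding up: North 4, South 9, East 2, West 6, Central 2, Coastal 4, Highland 8 (total 35).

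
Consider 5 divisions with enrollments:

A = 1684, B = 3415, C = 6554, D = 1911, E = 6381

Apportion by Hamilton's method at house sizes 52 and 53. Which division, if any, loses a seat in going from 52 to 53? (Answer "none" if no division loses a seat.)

none

At 52 seats: A 4, B 9, C 17, D 5, E 17.
At 53 seats: A 5, B 9, C 17, D 5, E 17.
No division's allocation decreased.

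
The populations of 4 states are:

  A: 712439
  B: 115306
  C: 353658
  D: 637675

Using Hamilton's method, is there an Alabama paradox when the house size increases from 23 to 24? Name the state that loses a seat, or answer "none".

At 23 seats: A 9, B 1, C 5, D 8.
At 24 seats: A 9, B 2, C 5, D 8.
No state's allocation decreased.

none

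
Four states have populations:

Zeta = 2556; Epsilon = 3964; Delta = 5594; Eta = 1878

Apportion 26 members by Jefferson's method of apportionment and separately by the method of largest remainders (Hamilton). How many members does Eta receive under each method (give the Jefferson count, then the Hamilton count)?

Jefferson: Zeta 5, Epsilon 7, Delta 11, Eta 3.
Hamilton: Zeta 5, Epsilon 7, Delta 10, Eta 4.
Eta gets 3 under Jefferson and 4 under Hamilton.

3 and 4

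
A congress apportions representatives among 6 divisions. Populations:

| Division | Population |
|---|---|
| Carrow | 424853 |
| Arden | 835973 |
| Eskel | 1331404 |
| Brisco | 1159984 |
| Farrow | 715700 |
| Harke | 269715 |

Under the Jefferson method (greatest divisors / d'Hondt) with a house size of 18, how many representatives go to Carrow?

Standard divisor 4737629/18 ≈ 263201.611; standard quotas: Carrow 1.614, Arden 3.176, Eskel 5.058, Brisco 4.407, Farrow 2.719, Harke 1.025.
Rounding down gives 1, 3, 5, 4, 2, 1 = 16 seats, so the divisor must be adjusted.
With modified divisor 226900: modified quotas Carrow 1.872, Arden 3.684, Eskel 5.868, Brisco 5.112, Farrow 3.154, Harke 1.189.
Rounding down: Carrow 1, Arden 3, Eskel 5, Brisco 5, Farrow 3, Harke 1 (total 18).
Carrow receives 1.

1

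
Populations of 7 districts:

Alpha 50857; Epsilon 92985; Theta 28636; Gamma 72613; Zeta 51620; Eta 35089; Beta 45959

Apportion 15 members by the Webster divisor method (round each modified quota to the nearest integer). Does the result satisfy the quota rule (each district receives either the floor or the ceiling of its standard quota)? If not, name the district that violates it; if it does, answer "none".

Standard quotas: Alpha 2.019, Epsilon 3.692, Theta 1.137, Gamma 2.883, Zeta 2.050, Eta 1.393, Beta 1.825.
Webster allocation: Alpha 2, Epsilon 4, Theta 1, Gamma 3, Zeta 2, Eta 1, Beta 2.
Every allocation lies between the lower and upper quota.

none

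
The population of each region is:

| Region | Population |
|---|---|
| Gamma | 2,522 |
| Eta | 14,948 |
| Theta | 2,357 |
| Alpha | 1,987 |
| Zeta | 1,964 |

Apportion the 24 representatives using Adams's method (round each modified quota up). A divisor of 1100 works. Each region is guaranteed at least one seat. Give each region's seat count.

Gamma=3; Eta=14; Theta=3; Alpha=2; Zeta=2

With modified divisor 1100: modified quotas Gamma 2.293, Eta 13.589, Theta 2.143, Alpha 1.806, Zeta 1.785.
Rounding up: Gamma 3, Eta 14, Theta 3, Alpha 2, Zeta 2 (total 24).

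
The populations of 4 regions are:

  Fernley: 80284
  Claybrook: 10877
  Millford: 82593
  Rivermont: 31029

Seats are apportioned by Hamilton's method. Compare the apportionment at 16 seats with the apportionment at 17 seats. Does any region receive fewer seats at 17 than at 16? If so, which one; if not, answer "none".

none

At 16 seats: Fernley 6, Claybrook 1, Millford 7, Rivermont 2.
At 17 seats: Fernley 7, Claybrook 1, Millford 7, Rivermont 2.
No region's allocation decreased.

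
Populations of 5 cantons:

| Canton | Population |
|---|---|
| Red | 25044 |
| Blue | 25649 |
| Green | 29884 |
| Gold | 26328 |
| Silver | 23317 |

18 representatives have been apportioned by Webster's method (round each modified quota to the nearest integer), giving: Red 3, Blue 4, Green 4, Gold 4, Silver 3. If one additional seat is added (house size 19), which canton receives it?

Priority for the next seat is population ÷ (current seats + 0.5).
Priorities: Red 7155.429, Blue 5699.778, Green 6640.889, Gold 5850.667, Silver 6662.000.
Highest priority: Red.

Red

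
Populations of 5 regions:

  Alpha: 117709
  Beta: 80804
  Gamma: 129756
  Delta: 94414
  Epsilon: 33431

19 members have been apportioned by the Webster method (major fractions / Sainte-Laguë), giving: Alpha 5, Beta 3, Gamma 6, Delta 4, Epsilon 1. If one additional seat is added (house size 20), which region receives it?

Beta

Priority for the next seat is population ÷ (current seats + 0.5).
Priorities: Alpha 21401.636, Beta 23086.857, Gamma 19962.462, Delta 20980.889, Epsilon 22287.333.
Highest priority: Beta.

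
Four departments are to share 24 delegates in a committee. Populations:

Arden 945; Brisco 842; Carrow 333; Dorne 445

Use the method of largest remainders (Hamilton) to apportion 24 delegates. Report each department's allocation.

Arden 9, Brisco 8, Carrow 3, Dorne 4

The standard divisor is 2565/24 ≈ 106.875.
Standard quotas: Arden 8.842, Brisco 7.878, Carrow 3.116, Dorne 4.164.
Lower quotas: Arden 8, Brisco 7, Carrow 3, Dorne 4 (sum 22, leaving 2 seats).
Remainders in descending order: Brisco 0.878, Arden 0.842, Dorne 0.164, Carrow 0.116.
The surplus seats go to Brisco, Arden.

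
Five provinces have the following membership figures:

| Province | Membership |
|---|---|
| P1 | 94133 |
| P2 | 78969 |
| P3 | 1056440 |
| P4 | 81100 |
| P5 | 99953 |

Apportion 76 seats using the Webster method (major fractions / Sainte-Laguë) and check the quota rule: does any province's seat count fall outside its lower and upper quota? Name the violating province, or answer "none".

P3

Standard quotas: P1 5.072, P2 4.255, P3 56.919, P4 4.370, P5 5.385.
Webster allocation: P1 5, P2 4, P3 58, P4 4, P5 5.
P3 has quota 56.919 (lower 56, upper 57) but receives 58 — outside the quota interval.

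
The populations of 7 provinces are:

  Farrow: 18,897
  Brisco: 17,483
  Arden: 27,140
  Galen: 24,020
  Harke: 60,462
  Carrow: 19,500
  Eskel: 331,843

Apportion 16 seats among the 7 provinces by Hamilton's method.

Total 499345; standard divisor 499345/16 ≈ 31209.062.
Standard quotas: Farrow 0.6055, Brisco 0.5602, Arden 0.8696, Galen 0.7696, Harke 1.9373, Carrow 0.6248, Eskel 10.6329.
Lower quotas: Farrow 0, Brisco 0, Arden 0, Galen 0, Harke 1, Carrow 0, Eskel 10 (sum 11, leaving 5 seats).
Remainders in descending order: Harke 0.9373, Arden 0.8696, Galen 0.7696, Eskel 0.6329, Carrow 0.6248, Farrow 0.6055, Brisco 0.5602.
The surplus seats go to Harke, Arden, Galen, Eskel, Carrow.

Farrow: 0; Brisco: 0; Arden: 1; Galen: 1; Harke: 2; Carrow: 1; Eskel: 11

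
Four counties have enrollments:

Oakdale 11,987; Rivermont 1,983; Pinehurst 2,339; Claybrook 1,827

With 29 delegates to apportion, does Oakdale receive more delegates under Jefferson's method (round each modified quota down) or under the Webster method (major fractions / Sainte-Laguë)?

Jefferson

Jefferson: Oakdale 20, Rivermont 3, Pinehurst 3, Claybrook 3.
Webster: Oakdale 19, Rivermont 3, Pinehurst 4, Claybrook 3.
Oakdale gets 20 under Jefferson and 19 under Webster.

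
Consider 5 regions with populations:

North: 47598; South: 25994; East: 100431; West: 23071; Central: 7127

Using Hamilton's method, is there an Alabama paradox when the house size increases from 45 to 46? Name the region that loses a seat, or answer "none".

Central

At 45 seats: North 10, South 6, East 22, West 5, Central 2.
At 46 seats: North 11, South 6, East 23, West 5, Central 1.
Central drops from 2 to 1.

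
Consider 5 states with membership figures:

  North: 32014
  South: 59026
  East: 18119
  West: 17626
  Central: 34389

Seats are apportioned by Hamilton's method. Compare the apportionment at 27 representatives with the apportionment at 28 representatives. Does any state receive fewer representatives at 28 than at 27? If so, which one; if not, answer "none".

none

At 27 seats: North 5, South 10, East 3, West 3, Central 6.
At 28 seats: North 6, South 10, East 3, West 3, Central 6.
No state's allocation decreased.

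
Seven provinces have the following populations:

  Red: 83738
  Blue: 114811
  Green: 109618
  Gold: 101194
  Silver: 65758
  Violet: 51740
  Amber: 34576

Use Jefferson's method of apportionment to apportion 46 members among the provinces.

Standard divisor 561435/46 ≈ 12205.109; standard quotas: Red 6.861, Blue 9.407, Green 8.981, Gold 8.291, Silver 5.388, Violet 4.239, Amber 2.833.
Rounding down gives 6, 9, 8, 8, 5, 4, 2 = 42 seats, so the divisor must be adjusted.
With modified divisor 11400: modified quotas Red 7.345, Blue 10.071, Green 9.616, Gold 8.877, Silver 5.768, Violet 4.539, Amber 3.033.
Rounding down: Red 7, Blue 10, Green 9, Gold 8, Silver 5, Violet 4, Amber 3 (total 46).

Red=7, Blue=10, Green=9, Gold=8, Silver=5, Violet=4, Amber=3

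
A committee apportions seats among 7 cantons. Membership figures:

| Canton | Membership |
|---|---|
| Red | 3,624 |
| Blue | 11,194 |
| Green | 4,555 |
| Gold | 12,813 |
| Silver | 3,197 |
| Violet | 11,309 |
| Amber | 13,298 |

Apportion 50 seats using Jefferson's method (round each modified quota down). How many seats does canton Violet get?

10

Standard divisor 59990/50 ≈ 1199.8; standard quotas: Red 3.021, Blue 9.330, Green 3.796, Gold 10.679, Silver 2.665, Violet 9.426, Amber 11.084.
Rounding down gives 3, 9, 3, 10, 2, 9, 11 = 47 seats, so the divisor must be adjusted.
With modified divisor 1125: modified quotas Red 3.221, Blue 9.950, Green 4.049, Gold 11.389, Silver 2.842, Violet 10.052, Amber 11.820.
Rounding down: Red 3, Blue 9, Green 4, Gold 11, Silver 2, Violet 10, Amber 11 (total 50).
Violet receives 10.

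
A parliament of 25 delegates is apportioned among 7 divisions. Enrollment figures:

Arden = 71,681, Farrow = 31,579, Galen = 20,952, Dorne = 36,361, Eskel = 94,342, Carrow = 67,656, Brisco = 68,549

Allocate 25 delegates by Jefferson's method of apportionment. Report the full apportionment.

Arden=5; Farrow=2; Galen=1; Dorne=2; Eskel=6; Carrow=4; Brisco=5

Standard divisor 391120/25 ≈ 15644.8; standard quotas: Arden 4.582, Farrow 2.018, Galen 1.339, Dorne 2.324, Eskel 6.030, Carrow 4.325, Brisco 4.382.
Rounding down gives 4, 2, 1, 2, 6, 4, 4 = 23 seats, so the divisor must be adjusted.
With modified divisor 13600: modified quotas Arden 5.271, Farrow 2.322, Galen 1.541, Dorne 2.674, Eskel 6.937, Carrow 4.975, Brisco 5.040.
Rounding down: Arden 5, Farrow 2, Galen 1, Dorne 2, Eskel 6, Carrow 4, Brisco 5 (total 25).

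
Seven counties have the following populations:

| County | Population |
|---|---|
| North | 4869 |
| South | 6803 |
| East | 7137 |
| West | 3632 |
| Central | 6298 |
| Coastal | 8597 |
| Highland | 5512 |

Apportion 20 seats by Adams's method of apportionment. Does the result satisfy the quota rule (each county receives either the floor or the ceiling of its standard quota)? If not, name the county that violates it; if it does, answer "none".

Standard quotas: North 2.273, South 3.175, East 3.331, West 1.695, Central 2.940, Coastal 4.013, Highland 2.573.
Adams allocation: North 2, South 3, East 3, West 2, Central 3, Coastal 4, Highland 3.
Every allocation lies between the lower and upper quota.

none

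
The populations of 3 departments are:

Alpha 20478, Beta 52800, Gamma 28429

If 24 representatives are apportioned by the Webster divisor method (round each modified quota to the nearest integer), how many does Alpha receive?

5

Standard divisor 101707/24 ≈ 4237.792; standard quotas: Alpha 4.832, Beta 12.459, Gamma 6.708.
Rounding to the nearest integer gives Alpha 5, Beta 12, Gamma 7 — total 24, matching the house size, so no adjustment is needed.
Alpha receives 5.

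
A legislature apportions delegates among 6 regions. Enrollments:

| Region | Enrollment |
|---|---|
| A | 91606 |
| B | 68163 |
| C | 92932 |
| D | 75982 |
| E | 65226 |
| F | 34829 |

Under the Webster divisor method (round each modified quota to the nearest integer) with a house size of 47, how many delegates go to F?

4

Standard divisor 428738/47 ≈ 9122.085; standard quotas: A 10.042, B 7.472, C 10.188, D 8.329, E 7.150, F 3.818.
Rounding to the nearest integer gives 10, 7, 10, 8, 7, 4 = 46 seats, so the divisor must be adjusted.
With modified divisor 9000: modified quotas A 10.178, B 7.574, C 10.326, D 8.442, E 7.247, F 3.870.
Rounding to the nearest integer: A 10, B 8, C 10, D 8, E 7, F 4 (total 47).
F receives 4.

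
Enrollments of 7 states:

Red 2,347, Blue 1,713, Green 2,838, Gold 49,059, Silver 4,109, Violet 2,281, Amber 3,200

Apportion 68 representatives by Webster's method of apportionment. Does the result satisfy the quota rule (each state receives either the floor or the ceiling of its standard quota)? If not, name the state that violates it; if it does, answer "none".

Standard quotas: Red 2.435, Blue 1.777, Green 2.944, Gold 50.895, Silver 4.263, Violet 2.366, Amber 3.320.
Webster allocation: Red 2, Blue 2, Green 3, Gold 52, Silver 4, Violet 2, Amber 3.
Gold has quota 50.895 (lower 50, upper 51) but receives 52 — outside the quota interval.

Gold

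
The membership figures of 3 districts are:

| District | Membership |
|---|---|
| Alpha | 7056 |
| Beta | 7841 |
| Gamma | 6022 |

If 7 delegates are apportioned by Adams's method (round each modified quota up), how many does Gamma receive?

Standard divisor 20919/7 ≈ 2988.429; standard quotas: Alpha 2.361, Beta 2.624, Gamma 2.015.
Rounding up gives 3, 3, 3 = 9 seats, so the divisor must be adjusted.
With modified divisor 3700: modified quotas Alpha 1.907, Beta 2.119, Gamma 1.628.
Rounding up: Alpha 2, Beta 3, Gamma 2 (total 7).
Gamma receives 2.

2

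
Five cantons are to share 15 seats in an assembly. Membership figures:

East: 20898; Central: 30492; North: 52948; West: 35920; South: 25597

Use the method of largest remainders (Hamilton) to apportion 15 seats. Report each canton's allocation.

Standard divisor: 165855 ÷ 15 = 11057.
Standard quotas: East 1.8900, Central 2.7577, North 4.7886, West 3.2486, South 2.3150.
Lower quotas: East 1, Central 2, North 4, West 3, South 2 (sum 12, leaving 3 seats).
Remainders in descending order: East 0.8900, North 0.7886, Central 0.7577, South 0.3150, West 0.2486.
Largest remainders: East, North, Central receive the extra seats.

East 2, Central 3, North 5, West 3, South 2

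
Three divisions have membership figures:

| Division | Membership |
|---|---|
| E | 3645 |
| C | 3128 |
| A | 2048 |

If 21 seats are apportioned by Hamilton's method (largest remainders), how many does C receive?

The standard divisor is 8821/21 ≈ 420.048.
Standard quotas: E 8.678, C 7.447, A 4.876.
Lower quotas: E 8, C 7, A 4 (sum 19, leaving 2 seats).
Remainders in descending order: A 0.876, E 0.678, C 0.447.
Largest remainders: A, E receive the extra seats.
C receives 7.

7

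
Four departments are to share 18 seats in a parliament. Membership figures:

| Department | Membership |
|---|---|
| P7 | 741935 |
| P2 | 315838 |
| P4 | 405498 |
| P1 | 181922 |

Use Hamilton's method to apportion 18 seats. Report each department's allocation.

The standard divisor is 1645193/18 ≈ 91399.611.
Standard quotas: P7 8.1175, P2 3.4556, P4 4.4365, P1 1.9904.
Lower quotas: P7 8, P2 3, P4 4, P1 1 (sum 16, leaving 2 seats).
Remainders in descending order: P1 0.9904, P2 0.4556, P4 0.4365, P7 0.1175.
Largest remainders: P1, P2 receive the extra seats.

P7: 8, P2: 4, P4: 4, P1: 2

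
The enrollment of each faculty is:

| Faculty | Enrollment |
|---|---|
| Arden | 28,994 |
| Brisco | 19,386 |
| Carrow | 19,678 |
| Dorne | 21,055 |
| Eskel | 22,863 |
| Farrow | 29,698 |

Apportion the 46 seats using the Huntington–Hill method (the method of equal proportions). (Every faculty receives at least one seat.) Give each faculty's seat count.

With divisor 3056: modified quotas Arden 9.488, Brisco 6.344, Carrow 6.439, Dorne 6.890, Eskel 7.481, Farrow 9.718.
Geometric-mean thresholds: Arden √(9·10)=9.487, Brisco √(6·7)=6.481, Carrow √(6·7)=6.481, Dorne √(6·7)=6.481, Eskel √(7·8)=7.483, Farrow √(9·10)=9.487.
Each quota rounded against its threshold gives Arden 10, Brisco 6, Carrow 6, Dorne 7, Eskel 7, Farrow 10 (total 46).

Arden 10, Brisco 6, Carrow 6, Dorne 7, Eskel 7, Farrow 10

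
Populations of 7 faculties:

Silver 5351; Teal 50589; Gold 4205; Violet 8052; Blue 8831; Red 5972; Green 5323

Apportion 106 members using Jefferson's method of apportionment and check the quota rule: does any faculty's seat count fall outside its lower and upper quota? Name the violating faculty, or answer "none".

Teal

Standard quotas: Silver 6.422, Teal 60.714, Gold 5.047, Violet 9.664, Blue 10.598, Red 7.167, Green 6.388.
Jefferson allocation: Silver 6, Teal 62, Gold 5, Violet 10, Blue 10, Red 7, Green 6.
Teal has quota 60.714 (lower 60, upper 61) but receives 62 — outside the quota interval.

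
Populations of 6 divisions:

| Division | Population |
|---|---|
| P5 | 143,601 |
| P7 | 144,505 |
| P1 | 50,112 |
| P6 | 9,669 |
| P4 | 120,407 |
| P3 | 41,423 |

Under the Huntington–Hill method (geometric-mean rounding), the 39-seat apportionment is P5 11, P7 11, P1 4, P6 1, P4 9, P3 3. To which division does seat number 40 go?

Priority for the next seat is population ÷ (√(s·(s+1))).
Priorities: P5 12498.863, P7 12577.546, P1 11205.384, P6 6837.015, P4 12692.012, P3 11957.790.
Highest priority: P4.

P4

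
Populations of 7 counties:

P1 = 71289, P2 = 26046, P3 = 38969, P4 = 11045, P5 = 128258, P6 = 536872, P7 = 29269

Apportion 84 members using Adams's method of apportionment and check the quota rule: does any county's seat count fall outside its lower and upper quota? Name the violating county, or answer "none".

Standard quotas: P1 7.114, P2 2.599, P3 3.889, P4 1.102, P5 12.799, P6 53.576, P7 2.921.
Adams allocation: P1 7, P2 3, P3 4, P4 2, P5 13, P6 52, P7 3.
P6 has quota 53.576 (lower 53, upper 54) but receives 52 — outside the quota interval.

P6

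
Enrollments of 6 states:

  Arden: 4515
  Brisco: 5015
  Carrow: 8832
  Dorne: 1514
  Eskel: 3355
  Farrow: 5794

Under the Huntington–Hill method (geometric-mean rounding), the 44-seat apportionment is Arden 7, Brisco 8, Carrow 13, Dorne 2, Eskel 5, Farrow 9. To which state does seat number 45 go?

Carrow

Priority for the next seat is population ÷ (√(s·(s+1))).
Priorities: Arden 603.342, Brisco 591.023, Carrow 654.671, Dorne 618.088, Eskel 612.536, Farrow 610.741.
Highest priority: Carrow.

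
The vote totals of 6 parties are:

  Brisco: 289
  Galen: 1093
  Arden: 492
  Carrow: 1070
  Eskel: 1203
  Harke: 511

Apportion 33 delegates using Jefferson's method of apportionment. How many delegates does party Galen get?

Standard divisor 4658/33 ≈ 141.152; standard quotas: Brisco 2.047, Galen 7.743, Arden 3.486, Carrow 7.581, Eskel 8.523, Harke 3.620.
Rounding down gives 2, 7, 3, 7, 8, 3 = 30 seats, so the divisor must be adjusted.
With modified divisor 130: modified quotas Brisco 2.223, Galen 8.408, Arden 3.785, Carrow 8.231, Eskel 9.254, Harke 3.931.
Rounding down: Brisco 2, Galen 8, Arden 3, Carrow 8, Eskel 9, Harke 3 (total 33).
Galen receives 8.

8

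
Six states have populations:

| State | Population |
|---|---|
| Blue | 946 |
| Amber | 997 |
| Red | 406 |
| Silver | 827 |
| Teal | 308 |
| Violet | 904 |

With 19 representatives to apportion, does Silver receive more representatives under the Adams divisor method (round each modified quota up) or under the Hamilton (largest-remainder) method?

Hamilton

Adams: Blue 4, Amber 4, Red 2, Silver 3, Teal 2, Violet 4.
Hamilton: Blue 4, Amber 4, Red 2, Silver 4, Teal 1, Violet 4.
Silver gets 3 under Adams and 4 under Hamilton.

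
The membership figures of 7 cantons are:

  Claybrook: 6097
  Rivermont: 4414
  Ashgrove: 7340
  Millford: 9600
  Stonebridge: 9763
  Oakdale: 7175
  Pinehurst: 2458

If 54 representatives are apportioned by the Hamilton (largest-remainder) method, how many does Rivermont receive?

5

The standard divisor is 46847/54 ≈ 867.537.
Standard quotas: Claybrook 7.0279, Rivermont 5.0880, Ashgrove 8.4607, Millford 11.0658, Stonebridge 11.2537, Oakdale 8.2705, Pinehurst 2.8333.
Lower quotas: Claybrook 7, Rivermont 5, Ashgrove 8, Millford 11, Stonebridge 11, Oakdale 8, Pinehurst 2 (sum 52, leaving 2 seats).
Remainders in descending order: Pinehurst 0.8333, Ashgrove 0.4607, Oakdale 0.2705, Stonebridge 0.2537, Rivermont 0.0880, Millford 0.0658, Claybrook 0.0279.
Largest remainders: Pinehurst, Ashgrove receive the extra seats.
Rivermont receives 5.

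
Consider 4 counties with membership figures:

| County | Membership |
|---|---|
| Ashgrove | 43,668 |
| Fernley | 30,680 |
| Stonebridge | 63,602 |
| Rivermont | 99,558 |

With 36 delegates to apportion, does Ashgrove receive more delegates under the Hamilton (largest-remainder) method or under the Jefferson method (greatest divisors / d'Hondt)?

Hamilton: Ashgrove 6, Fernley 5, Stonebridge 10, Rivermont 15.
Jefferson: Ashgrove 7, Fernley 4, Stonebridge 10, Rivermont 15.
Ashgrove gets 6 under Hamilton and 7 under Jefferson.

Jefferson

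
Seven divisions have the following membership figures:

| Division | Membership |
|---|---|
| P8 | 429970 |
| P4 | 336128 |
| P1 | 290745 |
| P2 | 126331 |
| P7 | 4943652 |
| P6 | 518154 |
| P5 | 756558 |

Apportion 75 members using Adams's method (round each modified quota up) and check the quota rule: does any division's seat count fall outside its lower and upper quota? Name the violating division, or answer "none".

Standard quotas: P8 4.357, P4 3.406, P1 2.946, P2 1.280, P7 50.094, P6 5.250, P5 7.666.
Adams allocation: P8 5, P4 4, P1 3, P2 2, P7 48, P6 5, P5 8.
P7 has quota 50.094 (lower 50, upper 51) but receives 48 — outside the quota interval.

P7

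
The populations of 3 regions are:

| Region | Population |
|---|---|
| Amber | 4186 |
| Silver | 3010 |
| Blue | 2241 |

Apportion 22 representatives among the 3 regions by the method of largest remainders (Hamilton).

The standard divisor is 9437/22 ≈ 428.955.
Standard quotas: Amber 9.759, Silver 7.017, Blue 5.224.
Lower quotas: Amber 9, Silver 7, Blue 5 (sum 21, leaving 1 seat).
Remainders in descending order: Amber 0.759, Blue 0.224, Silver 0.017.
Largest remainder: Amber receives the extra seat.

Amber 10, Silver 7, Blue 5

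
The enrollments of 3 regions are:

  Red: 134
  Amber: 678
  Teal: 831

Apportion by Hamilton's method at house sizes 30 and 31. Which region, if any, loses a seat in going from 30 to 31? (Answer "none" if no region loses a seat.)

At 30 seats: Red 3, Amber 12, Teal 15.
At 31 seats: Red 2, Amber 13, Teal 16.
Red drops from 3 to 2.

Red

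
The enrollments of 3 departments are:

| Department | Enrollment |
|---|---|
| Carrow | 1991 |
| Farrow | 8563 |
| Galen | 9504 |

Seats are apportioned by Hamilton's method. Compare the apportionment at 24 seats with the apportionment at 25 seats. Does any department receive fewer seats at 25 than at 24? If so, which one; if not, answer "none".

Carrow

At 24 seats: Carrow 3, Farrow 10, Galen 11.
At 25 seats: Carrow 2, Farrow 11, Galen 12.
Carrow drops from 3 to 2.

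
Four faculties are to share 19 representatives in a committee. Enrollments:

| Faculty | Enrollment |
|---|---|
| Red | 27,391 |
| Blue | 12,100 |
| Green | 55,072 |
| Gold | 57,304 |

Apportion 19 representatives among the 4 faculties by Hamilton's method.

Red: 3, Blue: 2, Green: 7, Gold: 7

The standard divisor is 151867/19 = 7993.
Standard quotas: Red 3.4269, Blue 1.5138, Green 6.8900, Gold 7.1693.
Lower quotas: Red 3, Blue 1, Green 6, Gold 7 (sum 17, leaving 2 seats).
Remainders in descending order: Green 0.8900, Blue 0.5138, Red 0.4269, Gold 0.1693.
The surplus seats go to Green, Blue.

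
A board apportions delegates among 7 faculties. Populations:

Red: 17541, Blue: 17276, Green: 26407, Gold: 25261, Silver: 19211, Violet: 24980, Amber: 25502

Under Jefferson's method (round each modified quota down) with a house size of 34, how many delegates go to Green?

Standard divisor 156178/34 ≈ 4593.471; standard quotas: Red 3.819, Blue 3.761, Green 5.749, Gold 5.499, Silver 4.182, Violet 5.438, Amber 5.552.
Rounding down gives 3, 3, 5, 5, 4, 5, 5 = 30 seats, so the divisor must be adjusted.
With modified divisor 4230: modified quotas Red 4.147, Blue 4.084, Green 6.243, Gold 5.972, Silver 4.542, Violet 5.905, Amber 6.029.
Rounding down: Red 4, Blue 4, Green 6, Gold 5, Silver 4, Violet 5, Amber 6 (total 34).
Green receives 6.

6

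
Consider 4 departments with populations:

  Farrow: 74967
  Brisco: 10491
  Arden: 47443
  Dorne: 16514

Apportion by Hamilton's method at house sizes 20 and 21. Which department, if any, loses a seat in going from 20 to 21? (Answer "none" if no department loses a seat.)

Brisco

At 20 seats: Farrow 10, Brisco 2, Arden 6, Dorne 2.
At 21 seats: Farrow 11, Brisco 1, Arden 7, Dorne 2.
Brisco drops from 2 to 1.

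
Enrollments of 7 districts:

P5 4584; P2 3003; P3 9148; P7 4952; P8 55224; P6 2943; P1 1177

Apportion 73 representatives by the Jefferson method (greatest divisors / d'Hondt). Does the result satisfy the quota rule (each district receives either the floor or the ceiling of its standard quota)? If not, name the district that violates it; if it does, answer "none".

P8

Standard quotas: P5 4.130, P2 2.705, P3 8.241, P7 4.461, P8 49.751, P6 2.651, P1 1.060.
Jefferson allocation: P5 4, P2 2, P3 8, P7 4, P8 52, P6 2, P1 1.
P8 has quota 49.751 (lower 49, upper 50) but receives 52 — outside the quota interval.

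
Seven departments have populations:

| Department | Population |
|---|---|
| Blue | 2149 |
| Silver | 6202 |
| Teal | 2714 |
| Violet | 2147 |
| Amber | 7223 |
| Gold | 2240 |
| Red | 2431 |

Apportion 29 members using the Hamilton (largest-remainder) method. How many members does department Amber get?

Standard divisor: 25106 ÷ 29 ≈ 865.724.
Standard quotas: Blue 2.4823, Silver 7.1639, Teal 3.1349, Violet 2.4800, Amber 8.3433, Gold 2.5874, Red 2.8081.
Lower quotas: Blue 2, Silver 7, Teal 3, Violet 2, Amber 8, Gold 2, Red 2 (sum 26, leaving 3 seats).
Remainders in descending order: Red 0.8081, Gold 0.5874, Blue 0.4823, Violet 0.4800, Amber 0.3433, Silver 0.1639, Teal 0.1349.
The surplus seats go to Red, Gold, Blue.
Amber receives 8.

8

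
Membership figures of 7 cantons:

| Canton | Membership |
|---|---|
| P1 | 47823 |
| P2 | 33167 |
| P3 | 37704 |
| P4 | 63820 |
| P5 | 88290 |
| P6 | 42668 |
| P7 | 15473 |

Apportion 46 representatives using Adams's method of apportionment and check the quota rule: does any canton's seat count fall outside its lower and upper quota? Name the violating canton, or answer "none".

Standard quotas: P1 6.688, P2 4.638, P3 5.273, P4 8.925, P5 12.347, P6 5.967, P7 2.164.
Adams allocation: P1 7, P2 5, P3 5, P4 9, P5 12, P6 6, P7 2.
Every allocation lies between the lower and upper quota.

none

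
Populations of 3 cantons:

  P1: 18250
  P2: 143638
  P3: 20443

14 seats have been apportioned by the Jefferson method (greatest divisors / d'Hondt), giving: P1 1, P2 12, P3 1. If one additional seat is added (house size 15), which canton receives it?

Priority for the next seat is population ÷ (current seats + 1).
Priorities: P1 9125.000, P2 11049.077, P3 10221.500.
Highest priority: P2.

P2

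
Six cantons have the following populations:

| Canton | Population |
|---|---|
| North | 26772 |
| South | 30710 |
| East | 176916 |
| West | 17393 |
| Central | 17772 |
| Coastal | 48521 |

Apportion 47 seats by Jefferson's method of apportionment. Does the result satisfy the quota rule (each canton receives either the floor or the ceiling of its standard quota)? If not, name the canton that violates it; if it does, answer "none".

East

Standard quotas: North 3.956, South 4.538, East 26.141, West 2.570, Central 2.626, Coastal 7.169.
Jefferson allocation: North 4, South 4, East 28, West 2, Central 2, Coastal 7.
East has quota 26.141 (lower 26, upper 27) but receives 28 — outside the quota interval.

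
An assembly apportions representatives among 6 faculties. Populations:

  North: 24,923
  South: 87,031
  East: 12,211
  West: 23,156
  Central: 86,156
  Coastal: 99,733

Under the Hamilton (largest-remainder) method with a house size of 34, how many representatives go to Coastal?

10

Total 333210; standard divisor 333210/34 ≈ 9800.294.
Standard quotas: North 2.5431, South 8.8804, East 1.2460, West 2.3628, Central 8.7912, Coastal 10.1765.
Lower quotas: North 2, South 8, East 1, West 2, Central 8, Coastal 10 (sum 31, leaving 3 seats).
Remainders in descending order: South 0.8804, Central 0.7912, North 0.5431, West 0.3628, East 0.2460, Coastal 0.1765.
The surplus seats go to South, Central, North.
Coastal receives 10.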